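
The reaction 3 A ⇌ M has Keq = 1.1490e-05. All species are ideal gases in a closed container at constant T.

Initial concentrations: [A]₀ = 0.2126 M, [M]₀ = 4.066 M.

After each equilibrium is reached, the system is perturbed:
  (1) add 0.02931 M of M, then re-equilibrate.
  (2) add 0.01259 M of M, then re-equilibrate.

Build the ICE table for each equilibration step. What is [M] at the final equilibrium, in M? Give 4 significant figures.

[M]_eq = 0.02228 M

Q₀ = 423.1 vs Keq = 1.1490e-05 ⇒ Q>K, reverse
Step 1:
                  A         M
  Initial    0.2126     4.066
  Change      12.13    -4.044
  Equil       12.35   0.02162
  solve Keq expr → x = -4.044; check Q = 1.1490e-05
Then add 0.02931 M of M.
Step 2:
                  A         M
  Initial     12.35   0.05093
  Change    0.08656  -0.02885
  Equil       12.43   0.02208
  solve Keq expr → x = -0.02885; check Q = 1.1490e-05
Then add 0.01259 M of M.
Step 3:
                  A         M
  Initial     12.43   0.03467
  Change    0.03717  -0.01239
  Equil       12.47   0.02228
  solve Keq expr → x = -0.01239; check Q = 1.1490e-05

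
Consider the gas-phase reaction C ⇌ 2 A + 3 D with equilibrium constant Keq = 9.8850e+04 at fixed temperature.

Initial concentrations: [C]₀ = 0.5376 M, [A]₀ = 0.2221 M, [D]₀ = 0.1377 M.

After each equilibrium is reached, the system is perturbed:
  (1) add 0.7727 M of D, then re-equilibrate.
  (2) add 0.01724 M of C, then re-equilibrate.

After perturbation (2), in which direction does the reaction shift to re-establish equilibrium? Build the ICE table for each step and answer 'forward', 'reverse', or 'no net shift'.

Direction: forward

Q₀ = 2.3957e-04 vs Keq = 9.8850e+04 ⇒ Q<K, forward
Step 1:
                    C           A           D
  I            0.5376      0.2221      0.1377
  C           -0.5375       1.075       1.613
  E        9.1257e-05       1.297        1.75
  solve Keq expr → x = 0.5375; check Q = 9.8850e+04
Then add 0.7727 M of D.
Step 2:
                    C           A           D
  I        9.1257e-05       1.297       2.523
  C        1.8175e-04 -3.6350e-04 -5.4524e-04
  E        2.7300e-04       1.297       2.522
  solve Keq expr → x = -1.8175e-04; check Q = 9.8850e+04
Then add 0.01724 M of C.
Step 3:
                    C           A           D
  I           0.01751       1.297       2.522
  C          -0.01721     0.03441     0.05162
  E        3.0571e-04       1.331       2.574
  solve Keq expr → x = 0.01721; check Q = 9.8850e+04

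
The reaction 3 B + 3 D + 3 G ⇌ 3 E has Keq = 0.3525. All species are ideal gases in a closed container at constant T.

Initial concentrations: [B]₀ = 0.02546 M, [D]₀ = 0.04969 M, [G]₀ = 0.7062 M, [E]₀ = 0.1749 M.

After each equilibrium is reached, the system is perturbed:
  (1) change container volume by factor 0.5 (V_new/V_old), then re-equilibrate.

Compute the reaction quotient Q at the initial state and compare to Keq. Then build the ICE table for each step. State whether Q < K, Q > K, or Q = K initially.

Q₀ = 7.5025e+06; Q > K (proceeds reverse)

Q₀ = 7.5025e+06 vs Keq = 0.3525 ⇒ Q>K, reverse
Step 1:
                  B         D         G         E
  init      0.02546   0.04969    0.7062    0.1749
  Δ           0.153     0.153     0.153    -0.153
  eq         0.1784    0.2026    0.8592   0.02194
  solve Keq expr → x = -0.05099; check Q = 0.3525
Then change container volume by factor 0.5 (V_new/V_old).
Step 2:
                  B         D         G         E
  init       0.3568    0.4053     1.718   0.04389
  Δ        -0.06894  -0.06894  -0.06894   0.06894
  eq         0.2879    0.3364     1.649    0.1128
  solve Keq expr → x = 0.02298; check Q = 0.3525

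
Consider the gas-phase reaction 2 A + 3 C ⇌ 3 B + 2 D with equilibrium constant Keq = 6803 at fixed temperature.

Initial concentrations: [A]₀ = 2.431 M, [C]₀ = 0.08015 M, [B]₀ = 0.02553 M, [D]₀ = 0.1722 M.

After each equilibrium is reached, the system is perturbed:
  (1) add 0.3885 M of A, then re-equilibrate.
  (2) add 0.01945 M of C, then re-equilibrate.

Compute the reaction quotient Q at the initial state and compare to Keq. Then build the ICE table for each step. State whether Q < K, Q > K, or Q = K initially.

Q₀ = 1.6216e-04 vs Keq = 6803 ⇒ Q<K, forward
Step 1:
                    A           C           B           D
  Initial       2.431     0.08015     0.02553      0.1722
  Change     -0.05267    -0.07901     0.07901     0.05267
  Equil         2.378    0.001145      0.1045      0.2249
  solve Keq expr → x = 0.02634; check Q = 6803
Then add 0.3885 M of A.
Step 2:
                    A           C           B           D
  Initial       2.767    0.001145      0.1045      0.2249
  Change  -7.2363e-05 -1.0854e-04  1.0854e-04  7.2363e-05
  Equil         2.767    0.001036      0.1046      0.2249
  solve Keq expr → x = 3.6182e-05; check Q = 6803
Then add 0.01945 M of C.
Step 3:
                    A           C           B           D
  Initial       2.767     0.02049      0.1046      0.2249
  Change     -0.01281    -0.01921     0.01921     0.01281
  Equil         2.754    0.001277      0.1239      0.2377
  solve Keq expr → x = 0.006403; check Q = 6803

Q₀ = 1.6216e-04; Q < K (proceeds forward)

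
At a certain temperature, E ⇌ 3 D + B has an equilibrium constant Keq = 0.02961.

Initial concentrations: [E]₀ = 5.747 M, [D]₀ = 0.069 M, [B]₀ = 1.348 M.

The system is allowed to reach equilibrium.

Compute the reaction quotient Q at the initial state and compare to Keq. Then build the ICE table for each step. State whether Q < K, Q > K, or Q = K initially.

Q₀ = 7.7054e-05 vs Keq = 0.02961 ⇒ Q<K, forward
Step 1:
                  E         D         B
  I           5.747     0.069     1.348
  C         -0.1376    0.4127    0.1376
  E           5.609    0.4817     1.486
  solve Keq expr → x = 0.1376; check Q = 0.02961

Q₀ = 7.7054e-05; Q < K (proceeds forward)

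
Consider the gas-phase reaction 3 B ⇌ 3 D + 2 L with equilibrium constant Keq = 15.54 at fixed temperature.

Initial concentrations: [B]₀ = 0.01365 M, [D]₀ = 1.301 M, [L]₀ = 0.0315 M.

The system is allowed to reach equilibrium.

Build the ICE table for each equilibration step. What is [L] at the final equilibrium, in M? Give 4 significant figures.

Q₀ = 859.1 vs Keq = 15.54 ⇒ Q>K, reverse
Step 1:
                  B         D         L
  Initial   0.01365     1.301    0.0315
  Change    0.02096  -0.02096  -0.01397
  Equil     0.03461      1.28   0.01753
  solve Keq expr → x = -0.006987; check Q = 15.54

[L]_eq = 0.01753 M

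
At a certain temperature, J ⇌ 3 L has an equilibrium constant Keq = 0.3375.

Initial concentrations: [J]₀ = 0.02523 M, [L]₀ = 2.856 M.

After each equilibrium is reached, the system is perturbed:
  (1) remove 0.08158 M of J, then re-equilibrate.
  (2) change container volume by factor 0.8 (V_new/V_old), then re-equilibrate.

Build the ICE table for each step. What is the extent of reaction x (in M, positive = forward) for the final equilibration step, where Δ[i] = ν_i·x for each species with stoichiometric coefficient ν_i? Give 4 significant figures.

Q₀ = 923.3 vs Keq = 0.3375 ⇒ Q>K, reverse
Step 1:
                    J           L
  I           0.02523       2.856
  C            0.7397      -2.219
  E             0.765      0.6368
  solve Keq expr → x = -0.7397; check Q = 0.3375
Then remove 0.08158 M of J.
Step 2:
                    J           L
  I            0.6834      0.6368
  C          0.007123    -0.02137
  E            0.6905      0.6154
  solve Keq expr → x = -0.007123; check Q = 0.3375
Then change container volume by factor 0.8 (V_new/V_old).
Step 3:
                    J           L
  I            0.8632      0.7692
  C           0.03269    -0.09806
  E            0.8958      0.6712
  solve Keq expr → x = -0.03269; check Q = 0.3375

x = -0.03269 M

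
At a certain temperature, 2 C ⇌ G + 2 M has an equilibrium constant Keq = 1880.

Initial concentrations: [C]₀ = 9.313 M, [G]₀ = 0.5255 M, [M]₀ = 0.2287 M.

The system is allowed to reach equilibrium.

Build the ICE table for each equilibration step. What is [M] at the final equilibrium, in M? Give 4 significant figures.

[M]_eq = 9.076 M

Q₀ = 3.1690e-04 vs Keq = 1880 ⇒ Q<K, forward
Step 1:
                  C         G         M
  Initial     9.313    0.5255    0.2287
  Change     -8.847     4.424     8.847
  Equil      0.4657     4.949     9.076
  solve Keq expr → x = 4.424; check Q = 1880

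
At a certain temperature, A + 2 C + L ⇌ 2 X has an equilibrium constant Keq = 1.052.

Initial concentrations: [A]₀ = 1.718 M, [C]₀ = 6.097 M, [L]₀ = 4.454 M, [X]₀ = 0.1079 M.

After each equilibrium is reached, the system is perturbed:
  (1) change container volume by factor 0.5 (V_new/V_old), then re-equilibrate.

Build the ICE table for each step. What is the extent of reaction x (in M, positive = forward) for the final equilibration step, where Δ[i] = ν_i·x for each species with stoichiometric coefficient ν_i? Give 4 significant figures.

x = 0.3277 M

Q₀ = 4.0930e-05 vs Keq = 1.052 ⇒ Q<K, forward
Step 1:
                   A          C          L          X
  I            1.718      6.097      4.454     0.1079
  C           -1.443     -2.887     -1.443      2.887
  E           0.2747       3.21      3.011      2.995
  solve Keq expr → x = 1.443; check Q = 1.052
Then change container volume by factor 0.5 (V_new/V_old).
Step 2:
                   A          C          L          X
  I           0.5494      6.421      6.021      5.989
  C          -0.3277    -0.6553    -0.3277     0.6553
  E           0.2217      5.765      5.694      6.644
  solve Keq expr → x = 0.3277; check Q = 1.052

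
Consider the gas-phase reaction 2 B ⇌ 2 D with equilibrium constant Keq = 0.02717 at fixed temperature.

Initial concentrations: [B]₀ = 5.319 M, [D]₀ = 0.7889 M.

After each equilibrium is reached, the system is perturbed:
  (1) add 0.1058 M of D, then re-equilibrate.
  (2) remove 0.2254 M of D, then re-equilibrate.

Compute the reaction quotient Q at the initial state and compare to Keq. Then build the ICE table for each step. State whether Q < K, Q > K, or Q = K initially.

Q₀ = 0.022; Q < K (proceeds forward)

Q₀ = 0.022 vs Keq = 0.02717 ⇒ Q<K, forward
Step 1:
                   B          D
  I            5.319     0.7889
  C         -0.07542    0.07542
  E            5.244     0.8643
  solve Keq expr → x = 0.03771; check Q = 0.02717
Then add 0.1058 M of D.
Step 2:
                   B          D
  I            5.244     0.9701
  C          0.09083   -0.09083
  E            5.334     0.8793
  solve Keq expr → x = -0.04541; check Q = 0.02717
Then remove 0.2254 M of D.
Step 3:
                   B          D
  I            5.334     0.6539
  C          -0.1935     0.1935
  E            5.141     0.8474
  solve Keq expr → x = 0.09675; check Q = 0.02717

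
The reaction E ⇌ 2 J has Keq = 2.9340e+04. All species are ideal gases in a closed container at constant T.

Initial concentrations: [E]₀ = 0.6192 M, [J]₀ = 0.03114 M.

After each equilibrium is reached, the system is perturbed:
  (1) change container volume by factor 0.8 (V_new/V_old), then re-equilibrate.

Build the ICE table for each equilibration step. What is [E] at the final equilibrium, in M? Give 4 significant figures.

[E]_eq = 8.5814e-05 M

Q₀ = 0.001566 vs Keq = 2.9340e+04 ⇒ Q<K, forward
Step 1:
                   E          J
  init        0.6192    0.03114
  Δ          -0.6191      1.238
  eq      5.4923e-05      1.269
  solve Keq expr → x = 0.6191; check Q = 2.9340e+04
Then change container volume by factor 0.8 (V_new/V_old).
Step 2:
                   E          J
  init    6.8654e-05      1.587
  Δ       1.7160e-05 -3.4320e-05
  eq      8.5814e-05      1.587
  solve Keq expr → x = -1.7160e-05; check Q = 2.9340e+04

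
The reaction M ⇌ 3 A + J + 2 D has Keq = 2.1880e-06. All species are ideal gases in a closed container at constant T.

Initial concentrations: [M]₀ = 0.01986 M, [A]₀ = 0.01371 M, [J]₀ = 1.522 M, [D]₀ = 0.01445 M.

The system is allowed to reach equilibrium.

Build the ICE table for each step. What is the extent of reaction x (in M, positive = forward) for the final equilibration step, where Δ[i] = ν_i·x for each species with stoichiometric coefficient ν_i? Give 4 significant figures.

Q₀ = 4.1237e-08 vs Keq = 2.1880e-06 ⇒ Q<K, forward
Step 1:
                  M         A         J         D
  I         0.01986   0.01371     1.522   0.01445
  C       -0.005772   0.01731  0.005772   0.01154
  E         0.01409   0.03102     1.528   0.02599
  solve Keq expr → x = 0.005772; check Q = 2.1880e-06

x = 0.005772 M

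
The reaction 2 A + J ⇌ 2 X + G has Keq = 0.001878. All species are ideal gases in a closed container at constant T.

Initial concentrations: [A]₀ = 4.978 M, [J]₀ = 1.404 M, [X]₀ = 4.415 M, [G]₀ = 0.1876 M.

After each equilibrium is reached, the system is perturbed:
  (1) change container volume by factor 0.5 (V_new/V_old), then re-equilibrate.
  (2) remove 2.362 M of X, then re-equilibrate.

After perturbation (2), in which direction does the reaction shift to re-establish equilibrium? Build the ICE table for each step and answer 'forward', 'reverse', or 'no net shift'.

Direction: forward

Q₀ = 0.1051 vs Keq = 0.001878 ⇒ Q>K, reverse
Step 1:
                   A          J          X          G
  Initial      4.978      1.404      4.415     0.1876
  Change      0.3648     0.1824    -0.3648    -0.1824
  Equil        5.343      1.586       4.05   0.005185
  solve Keq expr → x = -0.1824; check Q = 0.001878
Then change container volume by factor 0.5 (V_new/V_old).
Step 2:
                   A          J          X          G
  Initial      10.69      3.173        8.1    0.01037
  Change           0          0          0          0
  Equil        10.69      3.173        8.1    0.01037
  solve Keq expr → x = 0; check Q = 0.001878
Then remove 2.362 M of X.
Step 3:
                   A          J          X          G
  Initial      10.69      3.173      5.738    0.01037
  Change    -0.02002   -0.01001    0.02002    0.01001
  Equil        10.67      3.163      5.758    0.02038
  solve Keq expr → x = 0.01001; check Q = 0.001878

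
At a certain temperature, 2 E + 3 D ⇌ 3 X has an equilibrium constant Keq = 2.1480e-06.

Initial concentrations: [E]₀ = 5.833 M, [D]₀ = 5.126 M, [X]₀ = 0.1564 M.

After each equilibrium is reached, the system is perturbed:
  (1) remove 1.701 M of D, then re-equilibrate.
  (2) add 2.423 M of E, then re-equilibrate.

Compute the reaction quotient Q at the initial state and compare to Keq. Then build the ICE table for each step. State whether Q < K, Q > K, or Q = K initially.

Q₀ = 8.3482e-07 vs Keq = 2.1480e-06 ⇒ Q<K, forward
Step 1:
                   E          D          X
  I            5.833      5.126     0.1564
  C         -0.03649   -0.05474    0.05474
  E            5.797      5.071     0.2111
  solve Keq expr → x = 0.01825; check Q = 2.1480e-06
Then remove 1.701 M of D.
Step 2:
                   E          D          X
  I            5.797       3.37     0.2111
  C          0.04485    0.06728   -0.06728
  E            5.841      3.438     0.1439
  solve Keq expr → x = -0.02243; check Q = 2.1480e-06
Then add 2.423 M of E.
Step 3:
                   E          D          X
  I            8.264      3.438     0.1439
  C          -0.0235   -0.03524    0.03524
  E            8.241      3.402     0.1791
  solve Keq expr → x = 0.01175; check Q = 2.1480e-06

Q₀ = 8.3482e-07; Q < K (proceeds forward)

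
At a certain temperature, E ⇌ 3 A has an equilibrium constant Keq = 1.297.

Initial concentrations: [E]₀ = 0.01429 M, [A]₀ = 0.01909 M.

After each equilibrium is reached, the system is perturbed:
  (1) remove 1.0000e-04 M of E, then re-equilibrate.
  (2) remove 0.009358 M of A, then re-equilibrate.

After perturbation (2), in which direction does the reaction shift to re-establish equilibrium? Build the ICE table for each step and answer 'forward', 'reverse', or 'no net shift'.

Direction: forward

Q₀ = 4.8684e-04 vs Keq = 1.297 ⇒ Q<K, forward
Step 1:
                   E          A
  I          0.01429    0.01909
  C         -0.01411    0.04233
  E       1.7868e-04    0.06142
  solve Keq expr → x = 0.01411; check Q = 1.297
Then remove 1.0000e-04 M of E.
Step 2:
                   E          A
  I       7.8679e-05    0.06142
  C       9.7461e-05 -2.9238e-04
  E       1.7614e-04    0.06113
  solve Keq expr → x = -9.7461e-05; check Q = 1.297
Then remove 0.009358 M of A.
Step 3:
                   E          A
  I       1.7614e-04    0.05177
  C       -6.7872e-05 2.0362e-04
  E       1.0827e-04    0.05198
  solve Keq expr → x = 6.7872e-05; check Q = 1.297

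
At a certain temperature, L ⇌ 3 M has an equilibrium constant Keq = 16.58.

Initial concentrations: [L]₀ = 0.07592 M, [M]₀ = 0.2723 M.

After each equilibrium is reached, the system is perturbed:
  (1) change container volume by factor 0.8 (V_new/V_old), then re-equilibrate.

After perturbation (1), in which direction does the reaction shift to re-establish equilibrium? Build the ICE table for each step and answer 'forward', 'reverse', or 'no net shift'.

Direction: reverse

Q₀ = 0.2659 vs Keq = 16.58 ⇒ Q<K, forward
Step 1:
                  L         M
  Initial   0.07592    0.2723
  Change   -0.06925    0.2077
  Equil    0.006672      0.48
  solve Keq expr → x = 0.06925; check Q = 16.58
Then change container volume by factor 0.8 (V_new/V_old).
Step 2:
                  L         M
  Initial   0.00834    0.6001
  Change   0.003937  -0.01181
  Equil     0.01228    0.5882
  solve Keq expr → x = -0.003937; check Q = 16.58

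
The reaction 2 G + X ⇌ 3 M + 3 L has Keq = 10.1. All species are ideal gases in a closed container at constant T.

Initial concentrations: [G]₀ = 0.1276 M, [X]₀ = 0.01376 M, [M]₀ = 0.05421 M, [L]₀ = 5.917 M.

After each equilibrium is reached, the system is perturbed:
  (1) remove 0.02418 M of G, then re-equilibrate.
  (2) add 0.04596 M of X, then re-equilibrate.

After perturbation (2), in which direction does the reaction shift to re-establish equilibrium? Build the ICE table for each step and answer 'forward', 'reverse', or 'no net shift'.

Direction: forward

Q₀ = 147.3 vs Keq = 10.1 ⇒ Q>K, reverse
Step 1:
                  G         X         M         L
  I          0.1276   0.01376   0.05421     5.917
  C         0.01715  0.008575  -0.02572  -0.02572
  E          0.1447   0.02233   0.02849     5.891
  solve Keq expr → x = -0.008575; check Q = 10.1
Then remove 0.02418 M of G.
Step 2:
                  G         X         M         L
  I          0.1206   0.02233   0.02849     5.891
  C        0.001783 8.9131e-04 -0.002674 -0.002674
  E          0.1224   0.02323   0.02581     5.889
  solve Keq expr → x = -8.9131e-04; check Q = 10.1
Then add 0.04596 M of X.
Step 3:
                  G         X         M         L
  I          0.1224   0.06919   0.02581     5.889
  C        -0.00629 -0.003145  0.009435  0.009435
  E          0.1161   0.06604   0.03525     5.898
  solve Keq expr → x = 0.003145; check Q = 10.1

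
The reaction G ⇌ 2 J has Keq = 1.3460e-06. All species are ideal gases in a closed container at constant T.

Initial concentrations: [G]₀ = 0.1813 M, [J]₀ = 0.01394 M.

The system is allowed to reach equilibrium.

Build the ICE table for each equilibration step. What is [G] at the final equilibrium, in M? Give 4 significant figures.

[G]_eq = 0.188 M

Q₀ = 0.001072 vs Keq = 1.3460e-06 ⇒ Q>K, reverse
Step 1:
                    G           J
  I            0.1813     0.01394
  C          0.006718    -0.01344
  E             0.188  5.0306e-04
  solve Keq expr → x = -0.006718; check Q = 1.3460e-06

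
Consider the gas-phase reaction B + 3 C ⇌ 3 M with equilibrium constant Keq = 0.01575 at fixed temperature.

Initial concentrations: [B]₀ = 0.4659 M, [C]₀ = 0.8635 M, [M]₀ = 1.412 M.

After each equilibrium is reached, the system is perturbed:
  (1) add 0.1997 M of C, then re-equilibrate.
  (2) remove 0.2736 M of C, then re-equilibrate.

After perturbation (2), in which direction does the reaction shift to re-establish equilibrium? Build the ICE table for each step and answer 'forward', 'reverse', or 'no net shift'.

Q₀ = 9.385 vs Keq = 0.01575 ⇒ Q>K, reverse
Step 1:
                    B           C           M
  init         0.4659      0.8635       1.412
  Δ            0.3278      0.9834     -0.9834
  eq           0.7937       1.847      0.4286
  solve Keq expr → x = -0.3278; check Q = 0.01575
Then add 0.1997 M of C.
Step 2:
                    B           C           M
  init         0.7937       2.047      0.4286
  Δ           -0.0119    -0.03571     0.03571
  eq           0.7818       2.011      0.4643
  solve Keq expr → x = 0.0119; check Q = 0.01575
Then remove 0.2736 M of C.
Step 3:
                    B           C           M
  init         0.7818       1.737      0.4643
  Δ           0.01634     0.04901    -0.04901
  eq           0.7981       1.786      0.4153
  solve Keq expr → x = -0.01634; check Q = 0.01575

Direction: reverse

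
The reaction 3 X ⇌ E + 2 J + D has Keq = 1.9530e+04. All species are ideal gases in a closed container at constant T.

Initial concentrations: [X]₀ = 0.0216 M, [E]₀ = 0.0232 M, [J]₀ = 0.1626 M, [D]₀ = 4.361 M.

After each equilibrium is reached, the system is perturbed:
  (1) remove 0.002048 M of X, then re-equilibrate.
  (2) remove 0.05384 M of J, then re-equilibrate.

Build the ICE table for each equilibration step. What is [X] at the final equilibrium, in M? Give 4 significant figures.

[X]_eq = 0.004466 M

Q₀ = 265.4 vs Keq = 1.9530e+04 ⇒ Q<K, forward
Step 1:
                  X         E         J         D
  I          0.0216    0.0232    0.1626     4.361
  C        -0.01584  0.005281   0.01056  0.005281
  E        0.005758   0.02848    0.1732     4.366
  solve Keq expr → x = 0.005281; check Q = 1.9530e+04
Then remove 0.002048 M of X.
Step 2:
                  X         E         J         D
  I         0.00371   0.02848    0.1732     4.366
  C        0.001974 -6.5801e-04 -0.001316 -6.5801e-04
  E        0.005684   0.02782    0.1718     4.366
  solve Keq expr → x = -6.5801e-04; check Q = 1.9530e+04
Then remove 0.05384 M of J.
Step 3:
                  X         E         J         D
  I        0.005684   0.02782     0.118     4.366
  C       -0.001218 4.0599e-04 8.1198e-04 4.0599e-04
  E        0.004466   0.02823    0.1188     4.366
  solve Keq expr → x = 4.0599e-04; check Q = 1.9530e+04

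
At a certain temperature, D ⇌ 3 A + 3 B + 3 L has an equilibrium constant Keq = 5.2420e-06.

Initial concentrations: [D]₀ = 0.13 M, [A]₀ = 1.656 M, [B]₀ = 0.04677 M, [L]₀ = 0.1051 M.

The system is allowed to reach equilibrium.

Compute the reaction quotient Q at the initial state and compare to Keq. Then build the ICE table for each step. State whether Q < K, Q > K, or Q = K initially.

Q₀ = 4.1490e-06 vs Keq = 5.2420e-06 ⇒ Q<K, forward
Step 1:
                   D          A          B          L
  I             0.13      1.656    0.04677     0.1051
  C       -8.1947e-04   0.002458   0.002458   0.002458
  E           0.1292      1.658    0.04923     0.1076
  solve Keq expr → x = 8.1947e-04; check Q = 5.2420e-06

Q₀ = 4.1490e-06; Q < K (proceeds forward)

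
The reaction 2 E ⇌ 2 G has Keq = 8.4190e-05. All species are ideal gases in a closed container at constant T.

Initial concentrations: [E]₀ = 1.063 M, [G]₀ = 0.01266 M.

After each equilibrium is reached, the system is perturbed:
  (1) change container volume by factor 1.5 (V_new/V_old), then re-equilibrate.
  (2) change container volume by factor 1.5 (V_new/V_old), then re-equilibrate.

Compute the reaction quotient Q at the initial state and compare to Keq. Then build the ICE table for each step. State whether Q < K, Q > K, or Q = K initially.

Q₀ = 1.4184e-04 vs Keq = 8.4190e-05 ⇒ Q>K, reverse
Step 1:
                    E           G
  init          1.063     0.01266
  Δ           0.00288    -0.00288
  eq            1.066     0.00978
  solve Keq expr → x = -0.00144; check Q = 8.4190e-05
Then change container volume by factor 1.5 (V_new/V_old).
Step 2:
                    E           G
  init         0.7106     0.00652
  Δ                 0           0
  eq           0.7106     0.00652
  solve Keq expr → x = 0; check Q = 8.4190e-05
Then change container volume by factor 1.5 (V_new/V_old).
Step 3:
                    E           G
  init         0.4737    0.004347
  Δ                 0           0
  eq           0.4737    0.004347
  solve Keq expr → x = 0; check Q = 8.4190e-05

Q₀ = 1.4184e-04; Q > K (proceeds reverse)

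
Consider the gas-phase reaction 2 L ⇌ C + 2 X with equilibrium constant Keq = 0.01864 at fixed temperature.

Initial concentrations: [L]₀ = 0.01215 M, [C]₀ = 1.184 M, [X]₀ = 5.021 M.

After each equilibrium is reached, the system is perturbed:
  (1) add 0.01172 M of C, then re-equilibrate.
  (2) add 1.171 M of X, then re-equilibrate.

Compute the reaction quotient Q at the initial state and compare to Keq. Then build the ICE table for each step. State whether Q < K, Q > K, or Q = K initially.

Q₀ = 2.0220e+05; Q > K (proceeds reverse)

Q₀ = 2.0220e+05 vs Keq = 0.01864 ⇒ Q>K, reverse
Step 1:
                    L           C           X
  I           0.01215       1.184       5.021
  C             2.339       -1.17      -2.339
  E             2.351     0.01433       2.682
  solve Keq expr → x = -1.17; check Q = 0.01864
Then add 0.01172 M of C.
Step 2:
                    L           C           X
  I             2.351     0.02605       2.682
  C            0.0224     -0.0112     -0.0224
  E             2.374     0.01485       2.659
  solve Keq expr → x = -0.0112; check Q = 0.01864
Then add 1.171 M of X.
Step 3:
                    L           C           X
  I             2.374     0.01485        3.83
  C           0.01509   -0.007545    -0.01509
  E             2.389    0.007309       3.815
  solve Keq expr → x = -0.007545; check Q = 0.01864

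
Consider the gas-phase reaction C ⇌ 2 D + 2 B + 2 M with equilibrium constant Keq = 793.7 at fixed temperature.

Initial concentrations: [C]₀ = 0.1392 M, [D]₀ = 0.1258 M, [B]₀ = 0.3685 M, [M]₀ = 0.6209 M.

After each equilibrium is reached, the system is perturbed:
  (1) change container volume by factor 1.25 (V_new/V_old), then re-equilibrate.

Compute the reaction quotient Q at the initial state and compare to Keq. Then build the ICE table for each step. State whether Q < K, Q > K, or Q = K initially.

Q₀ = 0.005952 vs Keq = 793.7 ⇒ Q<K, forward
Step 1:
                    C           D           B           M
  I            0.1392      0.1258      0.3685      0.6209
  C           -0.1391      0.2783      0.2783      0.2783
  E        6.9566e-05      0.4041      0.6468      0.8992
  solve Keq expr → x = 0.1391; check Q = 793.7
Then change container volume by factor 1.25 (V_new/V_old).
Step 2:
                    C           D           B           M
  I        5.5653e-05      0.3232      0.5174      0.7193
  C       -3.7399e-05  7.4798e-05  7.4798e-05  7.4798e-05
  E        1.8254e-05      0.3233      0.5175      0.7194
  solve Keq expr → x = 3.7399e-05; check Q = 793.7

Q₀ = 0.005952; Q < K (proceeds forward)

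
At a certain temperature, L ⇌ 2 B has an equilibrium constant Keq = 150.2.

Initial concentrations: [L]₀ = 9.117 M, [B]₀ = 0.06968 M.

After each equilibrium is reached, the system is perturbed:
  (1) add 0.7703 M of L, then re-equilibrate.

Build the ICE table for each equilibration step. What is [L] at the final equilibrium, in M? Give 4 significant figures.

[L]_eq = 1.77 M

Q₀ = 5.3255e-04 vs Keq = 150.2 ⇒ Q<K, forward
Step 1:
                    L           B
  I             9.117     0.06968
  C            -7.575       15.15
  E             1.542       15.22
  solve Keq expr → x = 7.575; check Q = 150.2
Then add 0.7703 M of L.
Step 2:
                    L           B
  I             2.312       15.22
  C           -0.5426       1.085
  E              1.77        16.3
  solve Keq expr → x = 0.5426; check Q = 150.2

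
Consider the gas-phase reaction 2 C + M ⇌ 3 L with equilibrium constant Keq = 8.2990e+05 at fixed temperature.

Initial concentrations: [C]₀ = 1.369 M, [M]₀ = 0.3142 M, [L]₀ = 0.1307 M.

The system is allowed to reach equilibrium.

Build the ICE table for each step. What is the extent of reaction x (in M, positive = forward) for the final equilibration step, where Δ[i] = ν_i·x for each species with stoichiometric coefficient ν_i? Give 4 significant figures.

x = 0.3142 M

Q₀ = 0.003792 vs Keq = 8.2990e+05 ⇒ Q<K, forward
Step 1:
                  C         M         L
  Initial     1.369    0.3142    0.1307
  Change    -0.6284   -0.3142    0.9426
  Equil      0.7406 2.7162e-06     1.073
  solve Keq expr → x = 0.3142; check Q = 8.2990e+05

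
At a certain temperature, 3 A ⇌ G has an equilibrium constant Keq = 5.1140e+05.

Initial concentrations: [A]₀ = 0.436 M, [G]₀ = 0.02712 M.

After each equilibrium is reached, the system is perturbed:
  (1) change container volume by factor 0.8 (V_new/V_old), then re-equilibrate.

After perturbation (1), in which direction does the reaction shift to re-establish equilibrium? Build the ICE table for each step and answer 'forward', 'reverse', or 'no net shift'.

Q₀ = 0.3272 vs Keq = 5.1140e+05 ⇒ Q<K, forward
Step 1:
                  A         G
  init        0.436   0.02712
  Δ         -0.4291     0.143
  eq       0.006929    0.1701
  solve Keq expr → x = 0.143; check Q = 5.1140e+05
Then change container volume by factor 0.8 (V_new/V_old).
Step 2:
                  A         G
  init     0.008662    0.2127
  Δ       -0.001193 3.9753e-04
  eq       0.007469    0.2131
  solve Keq expr → x = 3.9753e-04; check Q = 5.1140e+05

Direction: forward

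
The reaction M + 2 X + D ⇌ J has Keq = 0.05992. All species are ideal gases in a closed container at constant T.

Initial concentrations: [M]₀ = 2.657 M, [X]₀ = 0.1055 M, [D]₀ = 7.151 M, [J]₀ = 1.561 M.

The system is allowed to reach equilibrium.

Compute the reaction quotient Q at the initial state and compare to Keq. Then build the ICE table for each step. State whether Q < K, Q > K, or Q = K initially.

Q₀ = 7.381; Q > K (proceeds reverse)

Q₀ = 7.381 vs Keq = 0.05992 ⇒ Q>K, reverse
Step 1:
                  M         X         D         J
  Initial     2.657    0.1055     7.151     1.561
  Change     0.4041    0.8082    0.4041   -0.4041
  Equil       3.061    0.9137     7.555     1.157
  solve Keq expr → x = -0.4041; check Q = 0.05992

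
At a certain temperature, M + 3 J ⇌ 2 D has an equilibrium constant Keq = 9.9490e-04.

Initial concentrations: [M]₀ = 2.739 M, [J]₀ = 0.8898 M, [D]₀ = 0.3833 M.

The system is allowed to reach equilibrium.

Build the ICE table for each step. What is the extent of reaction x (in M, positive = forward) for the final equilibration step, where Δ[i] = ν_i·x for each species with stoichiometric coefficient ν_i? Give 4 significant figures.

x = -0.1501 M

Q₀ = 0.07614 vs Keq = 9.9490e-04 ⇒ Q>K, reverse
Step 1:
                    M           J           D
  I             2.739      0.8898      0.3833
  C            0.1501      0.4502     -0.3001
  E             2.889        1.34     0.08316
  solve Keq expr → x = -0.1501; check Q = 9.9490e-04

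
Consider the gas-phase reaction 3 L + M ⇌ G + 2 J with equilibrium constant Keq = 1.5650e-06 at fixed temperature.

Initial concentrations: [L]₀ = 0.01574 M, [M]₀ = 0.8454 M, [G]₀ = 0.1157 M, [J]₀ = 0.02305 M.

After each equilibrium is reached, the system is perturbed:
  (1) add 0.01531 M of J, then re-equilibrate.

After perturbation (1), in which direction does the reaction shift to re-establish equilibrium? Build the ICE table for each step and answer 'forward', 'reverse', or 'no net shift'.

Q₀ = 18.65 vs Keq = 1.5650e-06 ⇒ Q>K, reverse
Step 1:
                  L         M         G         J
  init      0.01574    0.8454    0.1157   0.02305
  Δ         0.03451    0.0115   -0.0115  -0.02301
  eq        0.05025    0.8569    0.1042 4.0417e-05
  solve Keq expr → x = -0.0115; check Q = 1.5650e-06
Then add 0.01531 M of J.
Step 2:
                  L         M         G         J
  init      0.05025    0.8569    0.1042   0.01535
  Δ         0.02291  0.007638 -0.007638  -0.01528
  eq        0.07317    0.8645   0.09656 7.4088e-05
  solve Keq expr → x = -0.007638; check Q = 1.5650e-06

Direction: reverse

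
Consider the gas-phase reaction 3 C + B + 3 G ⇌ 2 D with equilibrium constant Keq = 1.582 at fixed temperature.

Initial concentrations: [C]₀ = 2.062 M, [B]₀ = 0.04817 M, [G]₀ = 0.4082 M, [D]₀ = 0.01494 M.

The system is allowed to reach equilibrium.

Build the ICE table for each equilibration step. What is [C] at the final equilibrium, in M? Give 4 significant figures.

Q₀ = 0.00777 vs Keq = 1.582 ⇒ Q<K, forward
Step 1:
                  C         B         G         D
  I           2.062   0.04817    0.4082   0.01494
  C        -0.09493  -0.03164  -0.09493   0.06328
  E           1.967   0.01653    0.3133   0.07822
  solve Keq expr → x = 0.03164; check Q = 1.582

[C]_eq = 1.967 M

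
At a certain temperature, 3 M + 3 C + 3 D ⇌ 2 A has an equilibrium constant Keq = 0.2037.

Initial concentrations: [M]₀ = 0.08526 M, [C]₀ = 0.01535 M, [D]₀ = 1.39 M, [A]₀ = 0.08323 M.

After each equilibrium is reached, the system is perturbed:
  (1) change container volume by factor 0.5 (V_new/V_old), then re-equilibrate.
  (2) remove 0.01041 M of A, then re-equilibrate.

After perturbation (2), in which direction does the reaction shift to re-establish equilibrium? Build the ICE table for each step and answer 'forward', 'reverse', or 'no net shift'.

Q₀ = 1.1507e+06 vs Keq = 0.2037 ⇒ Q>K, reverse
Step 1:
                  M         C         D         A
  I         0.08526   0.01535      1.39   0.08323
  C          0.1191    0.1191    0.1191  -0.07942
  E          0.2044    0.1345     1.509  0.003813
  solve Keq expr → x = -0.03971; check Q = 0.2037
Then change container volume by factor 0.5 (V_new/V_old).
Step 2:
                  M         C         D         A
  I          0.4088     0.269     3.018  0.007625
  C        -0.05798  -0.05798  -0.05798   0.03865
  E          0.3508     0.211      2.96   0.04628
  solve Keq expr → x = 0.01933; check Q = 0.2037
Then remove 0.01041 M of A.
Step 3:
                  M         C         D         A
  I          0.3508     0.211      2.96   0.03587
  C       -0.008688 -0.008688 -0.008688  0.005792
  E          0.3421    0.2023     2.952   0.04166
  solve Keq expr → x = 0.002896; check Q = 0.2037

Direction: forward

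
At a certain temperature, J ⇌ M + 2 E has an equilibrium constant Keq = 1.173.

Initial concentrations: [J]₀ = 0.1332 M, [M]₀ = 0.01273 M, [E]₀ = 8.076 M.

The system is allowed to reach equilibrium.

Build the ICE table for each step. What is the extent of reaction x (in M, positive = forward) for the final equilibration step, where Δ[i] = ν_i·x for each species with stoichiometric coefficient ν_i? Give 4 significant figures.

x = -0.01014 M

Q₀ = 6.233 vs Keq = 1.173 ⇒ Q>K, reverse
Step 1:
                    J           M           E
  init         0.1332     0.01273       8.076
  Δ           0.01014    -0.01014    -0.02028
  eq           0.1433    0.002591       8.056
  solve Keq expr → x = -0.01014; check Q = 1.173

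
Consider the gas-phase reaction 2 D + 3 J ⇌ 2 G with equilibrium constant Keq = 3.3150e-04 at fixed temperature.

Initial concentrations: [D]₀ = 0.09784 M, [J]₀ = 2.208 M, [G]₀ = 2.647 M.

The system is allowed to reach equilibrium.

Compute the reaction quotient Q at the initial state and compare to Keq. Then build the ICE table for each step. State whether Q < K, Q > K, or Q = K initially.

Q₀ = 68; Q > K (proceeds reverse)

Q₀ = 68 vs Keq = 3.3150e-04 ⇒ Q>K, reverse
Step 1:
                   D          J          G
  init       0.09784      2.208      2.647
  Δ            2.135      3.203     -2.135
  eq           2.233      5.411     0.5117
  solve Keq expr → x = -1.068; check Q = 3.3150e-04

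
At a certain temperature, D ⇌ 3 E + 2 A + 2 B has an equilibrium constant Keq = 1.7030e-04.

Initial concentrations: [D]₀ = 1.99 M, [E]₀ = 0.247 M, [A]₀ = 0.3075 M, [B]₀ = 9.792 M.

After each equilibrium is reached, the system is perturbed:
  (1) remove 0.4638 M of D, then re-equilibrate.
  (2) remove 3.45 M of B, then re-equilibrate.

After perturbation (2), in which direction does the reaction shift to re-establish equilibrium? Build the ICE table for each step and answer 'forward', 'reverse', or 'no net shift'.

Q₀ = 0.06865 vs Keq = 1.7030e-04 ⇒ Q>K, reverse
Step 1:
                   D          E          A          B
  init          1.99      0.247     0.3075      9.792
  Δ          0.06583    -0.1975    -0.1317    -0.1317
  eq           2.056    0.04951     0.1758       9.66
  solve Keq expr → x = -0.06583; check Q = 1.7030e-04
Then remove 0.4638 M of D.
Step 2:
                   D          E          A          B
  init         1.592    0.04951     0.1758       9.66
  Δ         0.001202  -0.003606  -0.002404  -0.002404
  eq           1.593     0.0459     0.1734      9.658
  solve Keq expr → x = -0.001202; check Q = 1.7030e-04
Then remove 3.45 M of B.
Step 3:
                   D          E          A          B
  init         1.593     0.0459     0.1734      6.208
  Δ         -0.00452    0.01356    0.00904    0.00904
  eq           1.589    0.05946     0.1825      6.217
  solve Keq expr → x = 0.00452; check Q = 1.7030e-04

Direction: forward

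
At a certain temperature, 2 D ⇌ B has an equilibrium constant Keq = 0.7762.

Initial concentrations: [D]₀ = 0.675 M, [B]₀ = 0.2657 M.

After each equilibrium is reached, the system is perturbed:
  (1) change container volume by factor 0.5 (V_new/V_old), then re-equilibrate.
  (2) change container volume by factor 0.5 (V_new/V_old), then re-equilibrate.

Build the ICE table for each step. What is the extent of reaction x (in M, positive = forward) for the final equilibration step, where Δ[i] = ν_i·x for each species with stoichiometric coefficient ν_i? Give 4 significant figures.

Q₀ = 0.5832 vs Keq = 0.7762 ⇒ Q<K, forward
Step 1:
                  D         B
  I           0.675    0.2657
  C        -0.05854   0.02927
  E          0.6165     0.295
  solve Keq expr → x = 0.02927; check Q = 0.7762
Then change container volume by factor 0.5 (V_new/V_old).
Step 2:
                  D         B
  I           1.233    0.5899
  C         -0.2674    0.1337
  E          0.9655    0.7236
  solve Keq expr → x = 0.1337; check Q = 0.7762
Then change container volume by factor 0.5 (V_new/V_old).
Step 3:
                  D         B
  I           1.931     1.447
  C         -0.4609    0.2305
  E            1.47     1.678
  solve Keq expr → x = 0.2305; check Q = 0.7762

x = 0.2305 M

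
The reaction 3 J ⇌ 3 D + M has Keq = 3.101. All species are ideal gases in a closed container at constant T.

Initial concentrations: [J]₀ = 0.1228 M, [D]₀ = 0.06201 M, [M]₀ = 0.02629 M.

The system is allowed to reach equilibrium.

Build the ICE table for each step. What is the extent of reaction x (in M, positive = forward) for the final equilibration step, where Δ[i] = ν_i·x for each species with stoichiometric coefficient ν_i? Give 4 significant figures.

x = 0.02822 M

Q₀ = 0.003385 vs Keq = 3.101 ⇒ Q<K, forward
Step 1:
                  J         D         M
  I          0.1228   0.06201   0.02629
  C        -0.08466   0.08466   0.02822
  E         0.03814    0.1467   0.05451
  solve Keq expr → x = 0.02822; check Q = 3.101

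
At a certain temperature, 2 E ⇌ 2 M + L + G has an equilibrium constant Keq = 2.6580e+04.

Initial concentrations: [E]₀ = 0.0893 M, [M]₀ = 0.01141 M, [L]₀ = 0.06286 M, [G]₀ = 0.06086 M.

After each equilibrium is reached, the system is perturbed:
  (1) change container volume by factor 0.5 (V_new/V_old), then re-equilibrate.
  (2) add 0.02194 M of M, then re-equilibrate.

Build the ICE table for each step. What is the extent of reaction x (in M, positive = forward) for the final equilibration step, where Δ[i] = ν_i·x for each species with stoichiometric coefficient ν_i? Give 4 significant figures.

x = -1.4295e-05 M

Q₀ = 6.2456e-05 vs Keq = 2.6580e+04 ⇒ Q<K, forward
Step 1:
                    E           M           L           G
  I            0.0893     0.01141     0.06286     0.06086
  C          -0.08923     0.08923     0.04462     0.04462
  E        6.5728e-05      0.1006      0.1075      0.1055
  solve Keq expr → x = 0.04462; check Q = 2.6580e+04
Then change container volume by factor 0.5 (V_new/V_old).
Step 2:
                    E           M           L           G
  I        1.3146e-04      0.2013       0.215       0.211
  C        1.3120e-04 -1.3120e-04 -6.5602e-05 -6.5602e-05
  E        2.6266e-04      0.2012      0.2149      0.2109
  solve Keq expr → x = -6.5602e-05; check Q = 2.6580e+04
Then add 0.02194 M of M.
Step 3:
                    E           M           L           G
  I        2.6266e-04      0.2231      0.2149      0.2109
  C        2.8591e-05 -2.8591e-05 -1.4295e-05 -1.4295e-05
  E        2.9125e-04      0.2231      0.2149      0.2109
  solve Keq expr → x = -1.4295e-05; check Q = 2.6580e+04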